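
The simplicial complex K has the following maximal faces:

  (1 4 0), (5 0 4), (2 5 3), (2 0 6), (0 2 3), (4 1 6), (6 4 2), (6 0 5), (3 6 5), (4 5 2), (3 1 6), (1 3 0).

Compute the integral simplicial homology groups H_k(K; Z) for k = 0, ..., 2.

H_0 ≅ Z,  H_1 ≅ Z/2,  H_2 = 0.

Order the vertices as 0 < 1 < 2 < 3 < 4 < 5 < 6. Listing each simplex with vertices in this order, K has dimension 2 with simplices:

  0-simplices (7): [0], [1], [2], [3], [4], [5], [6]
  1-simplices (18): [0,1], [0,2], [0,3], [0,4], [0,5], [0,6], [1,3], [1,4], [1,6], [2,3], [2,4], [2,5], [2,6], [3,5], [3,6], [4,5], [4,6], [5,6]
  2-simplices (12): [0,1,3], [0,1,4], [0,2,3], [0,2,6], [0,4,5], [0,5,6], [1,3,6], [1,4,6], [2,3,5], [2,4,5], [2,4,6], [3,5,6]

Hence C_0 ≅ Z^7, C_1 ≅ Z^18, C_2 ≅ Z^12.

∂_1: C_1 → C_0 sends each edge [p,q] (with p < q) to q − p. For instance
  ∂[0,4] = [4] − [0].
The 7×18 boundary matrix has rank 6 and Smith normal form diag(1,1,1,1,1,1).

Boundary ∂_2: C_2 → C_1 acts by ∂[p,q,r] = [q,r] − [p,r] + [p,q]. For instance
  ∂[0,2,3] = [2,3] − [0,3] + [0,2],
  ∂[0,2,6] = [2,6] − [0,6] + [0,2].
This gives a 18×12 integer matrix of rank 12; reducing to Smith normal form yields diagonal entries (1,1,1,1,1,1,1,1,1,1,1,2).

Computing H_k = (kernel of ∂_k) / (image of ∂_{k+1}):

  H_0: rank C_0 − rank ∂_1 = 7 − 6 = 1, and the invariant factors of ∂_1 are all 1, so H_0 = Z.
  H_1: rank ker ∂_1 − rank ∂_2 = (18 − 6) − 12 = 0, and ∂_2 has invariant factor 2 > 1, so H_1 = Z/2.
  H_2: rank ker ∂_2 − rank ∂_3 = (12 − 12) − 0 = 0, and there is no ∂_3, so H_2 = 0.

As a check, the Euler characteristic is 7 − 18 + 12 = 1, which agrees with 1 − 0 + 0 = 1.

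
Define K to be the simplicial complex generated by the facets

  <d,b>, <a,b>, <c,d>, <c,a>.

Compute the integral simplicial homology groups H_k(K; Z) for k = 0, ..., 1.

K has 4 vertices, 4 edges.
rank ∂_0 = 0, rank ∂_1 = 3 ⇒ b_0 = 4 − 0 − 3 = 1; all invariant factors of ∂_1 are 1 so no torsion. So H_0 = Z.
rank ∂_1 = 3, rank ∂_2 = 0 ⇒ b_1 = 4 − 3 − 0 = 1. So H_1 = Z.

H_0 = Z,  H_1 = Z.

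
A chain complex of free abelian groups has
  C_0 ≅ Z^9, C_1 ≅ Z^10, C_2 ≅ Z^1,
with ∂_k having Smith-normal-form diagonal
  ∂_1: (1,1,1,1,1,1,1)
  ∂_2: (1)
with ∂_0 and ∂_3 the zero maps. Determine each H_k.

H_0: b_0 = 9 − 0 − 7 = 2; torsion from ∂_1 factors > 1: none. So H_0 = Z^2.
H_1: b_1 = 10 − 7 − 1 = 2; torsion from ∂_2 factors > 1: none. So H_1 = Z^2.
H_2: b_2 = 1 − 1 − 0 = 0; torsion from ∂_3 factors > 1: none. So H_2 = 0.

H_0 = Z^2,  H_1 = Z^2,  H_2 = 0.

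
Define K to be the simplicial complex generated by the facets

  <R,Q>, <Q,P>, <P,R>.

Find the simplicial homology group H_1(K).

H_1 ≅ Z.

We work with the vertex ordering P < Q < R. The simplices of K, each written with vertices in increasing order, are:

  0-simplices (3): P, Q, R
  1-simplices (3): PQ, PR, QR

so the chain groups are C_0 ≅ Z^3, C_1 ≅ Z^3.

∂_1: C_1 → C_0 sends each edge [p,q] (with p < q) to q − p. For instance
  ∂PQ = Q − P.
The resulting 3×3 matrix has rank 2, and its Smith normal form has invariant factors (1,1).

Reading off H_k = ker ∂_k / im ∂_{k+1}:

  H_1: rank ker ∂_1 − rank ∂_2 = (3 − 2) − 0 = 1, and there is no ∂_2, so H_1 = Z.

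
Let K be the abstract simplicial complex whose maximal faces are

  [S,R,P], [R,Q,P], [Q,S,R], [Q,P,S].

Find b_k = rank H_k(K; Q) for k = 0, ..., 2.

Fix the vertex order P < Q < R < S and write every simplex with vertices in increasing order. Then dim K = 2 and the simplices of K are:

  0-simplices (4): P, Q, R, S
  1-simplices (6): PQ, PR, PS, QR, QS, RS
  2-simplices (4): PQR, PQS, PRS, QRS

Hence C_0 ≅ Z^4, C_1 ≅ Z^6, C_2 ≅ Z^4.

The boundary map ∂_1: C_1 → C_0 is given by ∂[p,q] = [q] − [p]. For instance
  ∂PS = S − P.
This gives a 4×6 integer matrix of rank 3; reducing to Smith normal form yields diagonal entries (1,1,1).

∂_2: C_2 → C_1 acts by ∂[p,q,r] = [q,r] − [p,r] + [p,q]. For instance
  ∂QRS = RS − QS + QR,
  ∂PRS = RS − PS + PR.
As a 6×4 matrix over Z this has rank 3, with invariant factors (1,1,1).

From H_k ≅ ker(∂_k) / im(∂_{k+1}) we obtain:

  H_0: rank C_0 − rank ∂_1 = 4 − 3 = 1, and the invariant factors of ∂_1 are all 1, so H_0 = Z.
  H_1: rank ker ∂_1 − rank ∂_2 = (6 − 3) − 3 = 0, and the invariant factors of ∂_2 are all 1, so H_1 = 0.
  H_2: rank ker ∂_2 − rank ∂_3 = (4 − 3) − 0 = 1, and there is no ∂_3, so H_2 = Z.

As a check, the Euler characteristic is 4 − 6 + 4 = 2, which agrees with 1 − 0 + 1 = 2.

Hence the Betti numbers are b_0 = 1, b_1 = 0, b_2 = 1.

b_0 = 1, b_1 = 0, b_2 = 1.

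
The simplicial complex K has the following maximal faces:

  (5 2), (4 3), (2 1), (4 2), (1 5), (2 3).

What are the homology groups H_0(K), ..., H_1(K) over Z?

H_0 = Z,  H_1 = Z^2.

Fix the vertex order 1 < 2 < 3 < 4 < 5 and write every simplex with vertices in increasing order. Then dim K = 1 and the simplices of K are:

  0-simplices (5): [1], [2], [3], [4], [5]
  1-simplices (6): [1,2], [1,5], [2,3], [2,4], [2,5], [3,4]

Hence C_0 ≅ Z^5, C_1 ≅ Z^6.

∂_1: C_1 → C_0 maps an edge to its endpoints' difference, ∂[p,q] = q − p.
This gives a 5×6 integer matrix of rank 4; reducing to Smith normal form yields diagonal entries (1,1,1,1).

Now H_k = ker ∂_k / im ∂_{k+1}, so:

  H_0: rank C_0 − rank ∂_1 = 5 − 4 = 1, and the invariant factors of ∂_1 are all 1, so H_0 ≅ Z.
  H_1: rank ker ∂_1 − rank ∂_2 = (6 − 4) − 0 = 2, and there is no ∂_2, so H_1 ≅ Z^2.

As a check, the Euler characteristic is 5 − 6 = -1, which agrees with 1 − 2 = -1.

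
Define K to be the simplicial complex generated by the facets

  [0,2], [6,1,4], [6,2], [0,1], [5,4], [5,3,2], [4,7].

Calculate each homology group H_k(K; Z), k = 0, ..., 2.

H_0 = Z,  H_1 = Z^2,  H_2 = 0.

We work with the vertex ordering 0 < 1 < 2 < 3 < 4 < 5 < 6 < 7. The simplices of K, each written with vertices in increasing order, are:

  0-simplices (8): [0], [1], [2], [3], [4], [5], [6], [7]
  1-simplices (11): [0,1], [0,2], [1,4], [1,6], [2,3], [2,5], [2,6], [3,5], [4,5], [4,6], [4,7]
  2-simplices (2): [1,4,6], [2,3,5]

so the chain groups are C_0 ≅ Z^8, C_1 ≅ Z^11, C_2 ≅ Z^2.

The boundary map ∂_1: C_1 → C_0 maps an edge to its endpoints' difference, ∂[p,q] = q − p. For instance
  ∂[3,5] = [5] − [3].
As a 8×11 matrix over Z this has rank 7, with invariant factors (1,1,1,1,1,1,1).

The boundary map ∂_2: C_2 → C_1 maps a triangle to the signed sum of its edges. For instance
  ∂[1,4,6] = [4,6] − [1,6] + [1,4],
  ∂[2,3,5] = [3,5] − [2,5] + [2,3].
The 11×2 boundary matrix has rank 2 and Smith normal form diag(1,1).

Reading off H_k = ker ∂_k / im ∂_{k+1}:

  H_0: rank C_0 − rank ∂_1 = 8 − 7 = 1, and the invariant factors of ∂_1 are all 1, so H_0 = Z.
  H_1: rank ker ∂_1 − rank ∂_2 = (11 − 7) − 2 = 2, and the invariant factors of ∂_2 are all 1, so H_1 = Z^2.
  H_2: rank ker ∂_2 − rank ∂_3 = (2 − 2) − 0 = 0, and there is no ∂_3, so H_2 = 0.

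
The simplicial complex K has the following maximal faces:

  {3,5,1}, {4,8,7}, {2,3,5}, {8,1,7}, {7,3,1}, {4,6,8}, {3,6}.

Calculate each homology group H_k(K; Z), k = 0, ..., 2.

H_0 ≅ Z,  H_1 ≅ Z,  H_2 = 0.

Order the vertices as 1 < 2 < 3 < 4 < 5 < 6 < 7 < 8. Listing each simplex with vertices in this order, K has dimension 2 with simplices:

  0-simplices (8): [1], [2], [3], [4], [5], [6], [7], [8]
  1-simplices (14): [1,3], [1,5], [1,7], [1,8], [2,3], [2,5], [3,5], [3,6], [3,7], [4,6], [4,7], [4,8], [6,8], [7,8]
  2-simplices (6): [1,3,5], [1,3,7], [1,7,8], [2,3,5], [4,6,8], [4,7,8]

giving chain groups C_0 ≅ Z^8, C_1 ≅ Z^14, C_2 ≅ Z^6.

∂_1: C_1 → C_0 sends each edge [p,q] (with p < q) to q − p.
The resulting 8×14 matrix has rank 7, and its Smith normal form has invariant factors (1,1,1,1,1,1,1).

The boundary map ∂_2: C_2 → C_1 maps a triangle to the signed sum of its edges. For instance
  ∂[1,3,7] = [3,7] − [1,7] + [1,3],
  ∂[4,6,8] = [6,8] − [4,8] + [4,6].
This gives a 14×6 integer matrix of rank 6; reducing to Smith normal form yields diagonal entries (1,1,1,1,1,1).

Reading off H_k = ker ∂_k / im ∂_{k+1}:

  H_0: rank C_0 − rank ∂_1 = 8 − 7 = 1, and the invariant factors of ∂_1 are all 1, so H_0 = Z.
  H_1: rank ker ∂_1 − rank ∂_2 = (14 − 7) − 6 = 1, and the invariant factors of ∂_2 are all 1, so H_1 = Z.
  H_2: rank ker ∂_2 − rank ∂_3 = (6 − 6) − 0 = 0, and there is no ∂_3, so H_2 = 0.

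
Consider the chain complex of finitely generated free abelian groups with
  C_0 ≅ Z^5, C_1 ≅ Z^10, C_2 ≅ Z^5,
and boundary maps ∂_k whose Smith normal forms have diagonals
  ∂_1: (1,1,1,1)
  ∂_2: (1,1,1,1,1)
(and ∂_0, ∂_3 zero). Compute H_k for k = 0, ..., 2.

H_0: b_0 = 5 − 0 − 4 = 1; torsion from ∂_1 factors > 1: none. So H_0 = Z.
H_1: b_1 = 10 − 4 − 5 = 1; torsion from ∂_2 factors > 1: none. So H_1 = Z.
H_2: b_2 = 5 − 5 − 0 = 0; torsion from ∂_3 factors > 1: none. So H_2 = 0.

H_0 = Z,  H_1 = Z,  H_2 = 0.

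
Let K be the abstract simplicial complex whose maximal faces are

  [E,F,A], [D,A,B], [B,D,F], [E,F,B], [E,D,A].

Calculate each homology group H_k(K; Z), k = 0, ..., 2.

H_0 ≅ Z,  H_1 ≅ Z,  H_2 = 0.

Fix the vertex order A < B < D < E < F and write every simplex with vertices in increasing order. Then dim K = 2 and the simplices of K are:

  0-simplices (5): A, B, D, E, F
  1-simplices (10): AB, AD, AE, AF, BD, BE, BF, DE, DF, EF
  2-simplices (5): ABD, ADE, AEF, BDF, BEF

Hence C_0 ≅ Z^5, C_1 ≅ Z^10, C_2 ≅ Z^5.

∂_1: C_1 → C_0 sends each edge [p,q] (with p < q) to q − p.
The 5×10 boundary matrix has rank 4 and Smith normal form diag(1,1,1,1).

Boundary ∂_2: C_2 → C_1 sends each 2-simplex [p,q,r] to [q,r] − [p,r] + [p,q]. For instance
  ∂BDF = DF − BF + BD,
  ∂ABD = BD − AD + AB.
The resulting 10×5 matrix has rank 5, and its Smith normal form has invariant factors (1,1,1,1,1).

Reading off H_k = ker ∂_k / im ∂_{k+1}:

  H_0: rank C_0 − rank ∂_1 = 5 − 4 = 1, and the invariant factors of ∂_1 are all 1, so H_0 ≅ Z.
  H_1: rank ker ∂_1 − rank ∂_2 = (10 − 4) − 5 = 1, and the invariant factors of ∂_2 are all 1, so H_1 ≅ Z.
  H_2: rank ker ∂_2 − rank ∂_3 = (5 − 5) − 0 = 0, and there is no ∂_3, so H_2 ≅ 0.

As a check, the Euler characteristic is 5 − 10 + 5 = 0, which agrees with 1 − 1 + 0 = 0.
(K is a triangulation of the Möbius band.)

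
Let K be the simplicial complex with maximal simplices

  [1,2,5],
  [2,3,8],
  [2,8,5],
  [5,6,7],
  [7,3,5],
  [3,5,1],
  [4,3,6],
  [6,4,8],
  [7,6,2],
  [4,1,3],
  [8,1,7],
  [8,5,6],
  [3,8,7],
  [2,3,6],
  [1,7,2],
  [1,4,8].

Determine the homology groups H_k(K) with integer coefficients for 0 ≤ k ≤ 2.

Order the vertices as 1 < 2 < 3 < 4 < 5 < 6 < 7 < 8. Listing each simplex with vertices in this order, K has dimension 2 with simplices:

  0-simplices (8): [1], [2], [3], [4], [5], [6], [7], [8]
  1-simplices (24): (24 of them)
  2-simplices (16): [1,2,5], [1,2,7], [1,3,4], [1,3,5], [1,4,8], [1,7,8], [2,3,6], [2,3,8], [2,5,8], [2,6,7], [3,4,6], [3,5,7], [3,7,8], [4,6,8], [5,6,7], [5,6,8]

Hence C_0 ≅ Z^8, C_1 ≅ Z^24, C_2 ≅ Z^16.

Boundary ∂_1: C_1 → C_0 is given by ∂[p,q] = [q] − [p]. For instance
  ∂[2,5] = [5] − [2].
The 8×24 boundary matrix has rank 7 and Smith normal form diag(1,1,1,1,1,1,1).

∂_2: C_2 → C_1 acts by ∂[p,q,r] = [q,r] − [p,r] + [p,q]. For instance
  ∂[3,5,7] = [5,7] − [3,7] + [3,5],
  ∂[2,3,8] = [3,8] − [2,8] + [2,3].
The 24×16 boundary matrix has rank 15 and Smith normal form diag(1,1,1,1,1,1,1,1,1,1,1,1,1,1,1).

From H_k ≅ ker(∂_k) / im(∂_{k+1}) we obtain:

  H_0: rank C_0 − rank ∂_1 = 8 − 7 = 1, and the invariant factors of ∂_1 are all 1, so H_0 = Z.
  H_1: rank ker ∂_1 − rank ∂_2 = (24 − 7) − 15 = 2, and the invariant factors of ∂_2 are all 1, so H_1 = Z^2.
  H_2: rank ker ∂_2 − rank ∂_3 = (16 − 15) − 0 = 1, and there is no ∂_3, so H_2 = Z.

(K is a triangulation of the torus T^2.)

H_0 ≅ Z,  H_1 ≅ Z^2,  H_2 ≅ Z.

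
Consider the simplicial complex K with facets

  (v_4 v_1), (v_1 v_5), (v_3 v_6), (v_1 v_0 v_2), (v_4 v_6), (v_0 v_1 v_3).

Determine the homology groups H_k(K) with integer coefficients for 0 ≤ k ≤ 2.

Take the total order v_0 < v_1 < v_2 < v_3 < v_4 < v_5 < v_6 on the vertex set. Then K (dimension 2) consists of the simplices:

  0-simplices (7): [v_0], [v_1], [v_2], [v_3], [v_4], [v_5], [v_6]
  1-simplices (9): [v_0,v_1], [v_0,v_2], [v_0,v_3], [v_1,v_2], [v_1,v_3], [v_1,v_4], [v_1,v_5], [v_3,v_6], [v_4,v_6]
  2-simplices (2): [v_0,v_1,v_2], [v_0,v_1,v_3]

giving chain groups C_0 ≅ Z^7, C_1 ≅ Z^9, C_2 ≅ Z^2.

∂_1: C_1 → C_0 sends each edge [p,q] (with p < q) to q − p.
The 7×9 boundary matrix has rank 6 and Smith normal form diag(1,1,1,1,1,1).

Boundary ∂_2: C_2 → C_1 acts by ∂[p,q,r] = [q,r] − [p,r] + [p,q]. For instance
  ∂[v_0,v_1,v_3] = [v_1,v_3] − [v_0,v_3] + [v_0,v_1],
  ∂[v_0,v_1,v_2] = [v_1,v_2] − [v_0,v_2] + [v_0,v_1].
This gives a 9×2 integer matrix of rank 2; reducing to Smith normal form yields diagonal entries (1,1).

From H_k ≅ ker(∂_k) / im(∂_{k+1}) we obtain:

  H_0: rank C_0 − rank ∂_1 = 7 − 6 = 1, and the invariant factors of ∂_1 are all 1, so H_0 ≅ Z.
  H_1: rank ker ∂_1 − rank ∂_2 = (9 − 6) − 2 = 1, and the invariant factors of ∂_2 are all 1, so H_1 ≅ Z.
  H_2: rank ker ∂_2 − rank ∂_3 = (2 − 2) − 0 = 0, and there is no ∂_3, so H_2 ≅ 0.

H_0 = Z,  H_1 = Z,  H_2 = 0.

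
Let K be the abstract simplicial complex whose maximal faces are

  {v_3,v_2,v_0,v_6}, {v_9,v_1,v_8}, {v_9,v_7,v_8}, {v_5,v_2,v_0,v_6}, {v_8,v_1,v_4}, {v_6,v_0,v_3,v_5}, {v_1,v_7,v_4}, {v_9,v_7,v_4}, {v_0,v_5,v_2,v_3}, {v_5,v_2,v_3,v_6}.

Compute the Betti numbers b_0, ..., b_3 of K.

b_0 = 2, b_1 = 1, b_2 = 0, b_3 = 1.

Take the total order v_0 < v_1 < v_2 < v_3 < v_4 < v_5 < v_6 < v_7 < v_8 < v_9 on the vertex set. Then K (dimension 3) consists of the simplices:

  0-simplices (10): [v_0], [v_1], [v_2], [v_3], [v_4], [v_5], [v_6], [v_7], [v_8], [v_9]
  1-simplices (20): (20 of them)
  2-simplices (15): (15 of them)
  3-simplices (5): [v_0,v_2,v_3,v_5], [v_0,v_2,v_3,v_6], [v_0,v_2,v_5,v_6], [v_0,v_3,v_5,v_6], [v_2,v_3,v_5,v_6]

Hence C_0 ≅ Z^10, C_1 ≅ Z^20, C_2 ≅ Z^15, C_3 ≅ Z^5.

∂_1: C_1 → C_0 is given by ∂[p,q] = [q] − [p].
As a 10×20 matrix over Z this has rank 8, with invariant factors (1,1,1,1,1,1,1,1).

The boundary map ∂_2: C_2 → C_1 sends each 2-simplex [p,q,r] to [q,r] − [p,r] + [p,q]. For instance
  ∂[v_7,v_8,v_9] = [v_8,v_9] − [v_7,v_9] + [v_7,v_8],
  ∂[v_3,v_5,v_6] = [v_5,v_6] − [v_3,v_6] + [v_3,v_5].
The resulting 20×15 matrix has rank 11, and its Smith normal form has invariant factors (1,1,1,1,1,1,1,1,1,1,1).

The boundary map ∂_3: C_3 → C_2 sends each 3-simplex σ to the alternating sum Σ_i (−1)^i (σ with its i-th vertex removed). For instance
  ∂[v_0,v_3,v_5,v_6] = [v_3,v_5,v_6] − [v_0,v_5,v_6] + [v_0,v_3,v_6] − [v_0,v_3,v_5],
  ∂[v_0,v_2,v_5,v_6] = [v_2,v_5,v_6] − [v_0,v_5,v_6] + [v_0,v_2,v_6] − [v_0,v_2,v_5].
The resulting 15×5 matrix has rank 4, and its Smith normal form has invariant factors (1,1,1,1).

Now H_k = ker ∂_k / im ∂_{k+1}, so:

  H_0: rank C_0 − rank ∂_1 = 10 − 8 = 2, and the invariant factors of ∂_1 are all 1, so H_0 = Z^2.
  H_1: rank ker ∂_1 − rank ∂_2 = (20 − 8) − 11 = 1, and the invariant factors of ∂_2 are all 1, so H_1 = Z.
  H_2: rank ker ∂_2 − rank ∂_3 = (15 − 11) − 4 = 0, and the invariant factors of ∂_3 are all 1, so H_2 = 0.
  H_3: rank ker ∂_3 − rank ∂_4 = (5 − 4) − 0 = 1, and there is no ∂_4, so H_3 = Z.

As a check, the Euler characteristic is 10 − 20 + 15 − 5 = 0, which agrees with 2 − 1 + 0 − 1 = 0.

Hence the Betti numbers are b_0 = 2, b_1 = 1, b_2 = 0, b_3 = 1.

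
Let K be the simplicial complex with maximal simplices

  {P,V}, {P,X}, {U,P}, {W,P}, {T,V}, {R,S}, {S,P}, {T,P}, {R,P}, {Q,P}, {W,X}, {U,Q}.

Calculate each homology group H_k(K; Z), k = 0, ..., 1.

We work with the vertex ordering P < Q < R < S < T < U < V < W < X. The simplices of K, each written with vertices in increasing order, are:

  0-simplices (9): P, Q, R, S, T, U, V, W, X
  1-simplices (12): PQ, PR, PS, PT, PU, PV, PW, PX, QU, RS, TV, WX

giving chain groups C_0 ≅ Z^9, C_1 ≅ Z^12.

Boundary ∂_1: C_1 → C_0 sends each edge [p,q] (with p < q) to q − p. For instance
  ∂QU = U − Q.
This gives a 9×12 integer matrix of rank 8; reducing to Smith normal form yields diagonal entries (1,1,1,1,1,1,1,1).

Computing H_k = (kernel of ∂_k) / (image of ∂_{k+1}):

  H_0: rank C_0 − rank ∂_1 = 9 − 8 = 1, and the invariant factors of ∂_1 are all 1, so H_0 = Z.
  H_1: rank ker ∂_1 − rank ∂_2 = (12 − 8) − 0 = 4, and there is no ∂_2, so H_1 = Z^4.

H_0 = Z,  H_1 = Z^4.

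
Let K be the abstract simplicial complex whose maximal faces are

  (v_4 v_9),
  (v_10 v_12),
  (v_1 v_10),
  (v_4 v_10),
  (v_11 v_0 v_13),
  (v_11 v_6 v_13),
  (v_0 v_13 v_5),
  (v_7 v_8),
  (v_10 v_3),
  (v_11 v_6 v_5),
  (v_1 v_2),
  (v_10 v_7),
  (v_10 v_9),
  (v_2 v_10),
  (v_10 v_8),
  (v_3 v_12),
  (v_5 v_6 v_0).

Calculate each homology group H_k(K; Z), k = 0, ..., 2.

Fix the vertex order v_0 < v_1 < v_2 < v_3 < v_4 < v_5 < v_6 < v_7 < v_8 < v_9 < v_10 < v_11 < v_12 < v_13 and write every simplex with vertices in increasing order. Then dim K = 2 and the simplices of K are:

  0-simplices (14): [v_0], [v_1], [v_2], [v_3], [v_4], [v_5], [v_6], [v_7], [v_8], [v_9], [v_10], [v_11], [v_12], [v_13]
  1-simplices (22): (22 of them)
  2-simplices (5): [v_0,v_5,v_6], [v_0,v_5,v_13], [v_0,v_11,v_13], [v_5,v_6,v_11], [v_6,v_11,v_13]

Hence C_0 ≅ Z^14, C_1 ≅ Z^22, C_2 ≅ Z^5.

The boundary map ∂_1: C_1 → C_0 maps an edge to its endpoints' difference, ∂[p,q] = q − p. For instance
  ∂[v_4,v_9] = [v_9] − [v_4].
The 14×22 boundary matrix has rank 12 and Smith normal form diag(1,1,1,1,1,1,1,1,1,1,1,1).

Boundary ∂_2: C_2 → C_1 maps a triangle to the signed sum of its edges. For instance
  ∂[v_5,v_6,v_11] = [v_6,v_11] − [v_5,v_11] + [v_5,v_6],
  ∂[v_0,v_5,v_13] = [v_5,v_13] − [v_0,v_13] + [v_0,v_5].
As a 22×5 matrix over Z this has rank 5, with invariant factors (1,1,1,1,1).

From H_k ≅ ker(∂_k) / im(∂_{k+1}) we obtain:

  H_0: rank C_0 − rank ∂_1 = 14 − 12 = 2, and the invariant factors of ∂_1 are all 1, so H_0 ≅ Z^2.
  H_1: rank ker ∂_1 − rank ∂_2 = (22 − 12) − 5 = 5, and the invariant factors of ∂_2 are all 1, so H_1 ≅ Z^5.
  H_2: rank ker ∂_2 − rank ∂_3 = (5 − 5) − 0 = 0, and there is no ∂_3, so H_2 ≅ 0.

As a check, the Euler characteristic is 14 − 22 + 5 = -3, which agrees with 2 − 5 + 0 = -3.
(K is a triangulation of the disjoint union of a wedge of 4 circles and the Möbius band.)

H_0 ≅ Z^2,  H_1 ≅ Z^5,  H_2 = 0.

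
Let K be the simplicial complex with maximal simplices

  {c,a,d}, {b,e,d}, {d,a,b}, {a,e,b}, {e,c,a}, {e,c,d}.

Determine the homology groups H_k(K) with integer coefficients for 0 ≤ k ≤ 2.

Take the total order a < b < c < d < e on the vertex set. Then K (dimension 2) consists of the simplices:

  0-simplices (5): a, b, c, d, e
  1-simplices (9): ab, ac, ad, ae, bd, be, cd, ce, de
  2-simplices (6): abd, abe, acd, ace, bde, cde

so the chain groups are C_0 ≅ Z^5, C_1 ≅ Z^9, C_2 ≅ Z^6.

∂_1: C_1 → C_0 is given by ∂[p,q] = [q] − [p].
This gives a 5×9 integer matrix of rank 4; reducing to Smith normal form yields diagonal entries (1,1,1,1).

Boundary ∂_2: C_2 → C_1 sends each 2-simplex [p,q,r] to [q,r] − [p,r] + [p,q]. For instance
  ∂abe = be − ae + ab,
  ∂abd = bd − ad + ab.
The 9×6 boundary matrix has rank 5 and Smith normal form diag(1,1,1,1,1).

Now H_k = ker ∂_k / im ∂_{k+1}, so:

  H_0: rank C_0 − rank ∂_1 = 5 − 4 = 1, and the invariant factors of ∂_1 are all 1, so H_0 ≅ Z.
  H_1: rank ker ∂_1 − rank ∂_2 = (9 − 4) − 5 = 0, and the invariant factors of ∂_2 are all 1, so H_1 ≅ 0.
  H_2: rank ker ∂_2 − rank ∂_3 = (6 − 5) − 0 = 1, and there is no ∂_3, so H_2 ≅ Z.

H_0 = Z,  H_1 = 0,  H_2 = Z.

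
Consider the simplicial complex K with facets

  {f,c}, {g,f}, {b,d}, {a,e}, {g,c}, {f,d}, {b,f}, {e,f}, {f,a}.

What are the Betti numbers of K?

b_0 = 1, b_1 = 3.

Take the total order a < b < c < d < e < f < g on the vertex set. Then K (dimension 1) consists of the simplices:

  0-simplices (7): a, b, c, d, e, f, g
  1-simplices (9): ae, af, bd, bf, cf, cg, df, ef, fg

giving chain groups C_0 ≅ Z^7, C_1 ≅ Z^9.

∂_1: C_1 → C_0 maps an edge to its endpoints' difference, ∂[p,q] = q − p.
This gives a 7×9 integer matrix of rank 6; reducing to Smith normal form yields diagonal entries (1,1,1,1,1,1).

From H_k ≅ ker(∂_k) / im(∂_{k+1}) we obtain:

  H_0: rank C_0 − rank ∂_1 = 7 − 6 = 1, and the invariant factors of ∂_1 are all 1, so H_0 = Z.
  H_1: rank ker ∂_1 − rank ∂_2 = (9 − 6) − 0 = 3, and there is no ∂_2, so H_1 = Z^3.

As a check, the Euler characteristic is 7 − 9 = -2, which agrees with 1 − 3 = -2.

Hence the Betti numbers are b_0 = 1, b_1 = 3.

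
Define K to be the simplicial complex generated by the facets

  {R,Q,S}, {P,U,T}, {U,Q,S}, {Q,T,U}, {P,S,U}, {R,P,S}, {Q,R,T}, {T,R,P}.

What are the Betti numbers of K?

Fix the vertex order P < Q < R < S < T < U and write every simplex with vertices in increasing order. Then dim K = 2 and the simplices of K are:

  0-simplices (6): P, Q, R, S, T, U
  1-simplices (12): PR, PS, PT, PU, QR, QS, QT, QU, RS, RT, SU, TU
  2-simplices (8): PRS, PRT, PSU, PTU, QRS, QRT, QSU, QTU

giving chain groups C_0 ≅ Z^6, C_1 ≅ Z^12, C_2 ≅ Z^8.

∂_1: C_1 → C_0 sends each edge [p,q] (with p < q) to q − p.
This gives a 6×12 integer matrix of rank 5; reducing to Smith normal form yields diagonal entries (1,1,1,1,1).

The boundary map ∂_2: C_2 → C_1 sends each 2-simplex [p,q,r] to [q,r] − [p,r] + [p,q]. For instance
  ∂QTU = TU − QU + QT,
  ∂PRT = RT − PT + PR.
The 12×8 boundary matrix has rank 7 and Smith normal form diag(1,1,1,1,1,1,1).

Reading off H_k = ker ∂_k / im ∂_{k+1}:

  H_0: rank C_0 − rank ∂_1 = 6 − 5 = 1, and the invariant factors of ∂_1 are all 1, so H_0 = Z.
  H_1: rank ker ∂_1 − rank ∂_2 = (12 − 5) − 7 = 0, and the invariant factors of ∂_2 are all 1, so H_1 = 0.
  H_2: rank ker ∂_2 − rank ∂_3 = (8 − 7) − 0 = 1, and there is no ∂_3, so H_2 = Z.

(K is a triangulation of the 2-sphere S^2.)

Hence the Betti numbers are b_0 = 1, b_1 = 0, b_2 = 1.

b_0 = 1, b_1 = 0, b_2 = 1.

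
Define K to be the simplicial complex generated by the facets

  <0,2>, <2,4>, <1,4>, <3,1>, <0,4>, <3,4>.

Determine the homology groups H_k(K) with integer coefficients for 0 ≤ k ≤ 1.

K has 5 vertices, 6 edges.
rank ∂_0 = 0, rank ∂_1 = 4 ⇒ b_0 = 5 − 0 − 4 = 1; all invariant factors of ∂_1 are 1 so no torsion. So H_0 ≅ Z.
rank ∂_1 = 4, rank ∂_2 = 0 ⇒ b_1 = 6 − 4 − 0 = 2. So H_1 ≅ Z^2.

H_0 ≅ Z,  H_1 ≅ Z^2.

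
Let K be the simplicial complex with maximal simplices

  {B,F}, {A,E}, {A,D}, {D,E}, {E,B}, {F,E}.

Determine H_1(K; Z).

K has 5 vertices, 6 edges.
rank ∂_1 = 4, rank ∂_2 = 0 ⇒ b_1 = 6 − 4 − 0 = 2. So H_1 = Z^2.

H_1 = Z^2.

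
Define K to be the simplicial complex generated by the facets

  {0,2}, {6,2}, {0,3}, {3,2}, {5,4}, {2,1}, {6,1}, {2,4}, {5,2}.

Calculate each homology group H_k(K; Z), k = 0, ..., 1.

We work with the vertex ordering 0 < 1 < 2 < 3 < 4 < 5 < 6. The simplices of K, each written with vertices in increasing order, are:

  0-simplices (7): [0], [1], [2], [3], [4], [5], [6]
  1-simplices (9): [0,2], [0,3], [1,2], [1,6], [2,3], [2,4], [2,5], [2,6], [4,5]

giving chain groups C_0 ≅ Z^7, C_1 ≅ Z^9.

The boundary map ∂_1: C_1 → C_0 sends each edge [p,q] (with p < q) to q − p. For instance
  ∂[2,4] = [4] − [2].
As a 7×9 matrix over Z this has rank 6, with invariant factors (1,1,1,1,1,1).

Computing H_k = (kernel of ∂_k) / (image of ∂_{k+1}):

  H_0: rank C_0 − rank ∂_1 = 7 − 6 = 1, and the invariant factors of ∂_1 are all 1, so H_0 ≅ Z.
  H_1: rank ker ∂_1 − rank ∂_2 = (9 − 6) − 0 = 3, and there is no ∂_2, so H_1 ≅ Z^3.

As a check, the Euler characteristic is 7 − 9 = -2, which agrees with 1 − 3 = -2.

H_0 = Z,  H_1 = Z^3.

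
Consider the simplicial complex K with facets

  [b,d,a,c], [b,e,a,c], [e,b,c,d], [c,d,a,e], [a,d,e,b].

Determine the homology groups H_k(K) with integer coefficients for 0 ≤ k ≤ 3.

We work with the vertex ordering a < b < c < d < e. The simplices of K, each written with vertices in increasing order, are:

  0-simplices (5): a, b, c, d, e
  1-simplices (10): ab, ac, ad, ae, bc, bd, be, cd, ce, de
  2-simplices (10): abc, abd, abe, acd, ace, ade, bcd, bce, bde, cde
  3-simplices (5): abcd, abce, abde, acde, bcde

Hence C_0 ≅ Z^5, C_1 ≅ Z^10, C_2 ≅ Z^10, C_3 ≅ Z^5.

The boundary map ∂_1: C_1 → C_0 is given by ∂[p,q] = [q] − [p].
The resulting 5×10 matrix has rank 4, and its Smith normal form has invariant factors (1,1,1,1).

Boundary ∂_2: C_2 → C_1 maps a triangle to the signed sum of its edges. For instance
  ∂bcd = cd − bd + bc,
  ∂abc = bc − ac + ab.
The resulting 10×10 matrix has rank 6, and its Smith normal form has invariant factors (1,1,1,1,1,1).

The boundary map ∂_3: C_3 → C_2 sends each 3-simplex σ to the alternating sum Σ_i (−1)^i (σ with its i-th vertex removed). For instance
  ∂acde = cde − ade + ace − acd,
  ∂bcde = cde − bde + bce − bcd.
The resulting 10×5 matrix has rank 4, and its Smith normal form has invariant factors (1,1,1,1).

Now H_k = ker ∂_k / im ∂_{k+1}, so:

  H_0: rank C_0 − rank ∂_1 = 5 − 4 = 1, and the invariant factors of ∂_1 are all 1, so H_0 ≅ Z.
  H_1: rank ker ∂_1 − rank ∂_2 = (10 − 4) − 6 = 0, and the invariant factors of ∂_2 are all 1, so H_1 ≅ 0.
  H_2: rank ker ∂_2 − rank ∂_3 = (10 − 6) − 4 = 0, and the invariant factors of ∂_3 are all 1, so H_2 ≅ 0.
  H_3: rank ker ∂_3 − rank ∂_4 = (5 − 4) − 0 = 1, and there is no ∂_4, so H_3 ≅ Z.

H_0 = Z,  H_1 = 0,  H_2 = 0,  H_3 = Z.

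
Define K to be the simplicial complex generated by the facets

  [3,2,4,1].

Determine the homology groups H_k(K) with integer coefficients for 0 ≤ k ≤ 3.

H_0 = Z,  H_1 = 0,  H_2 = 0,  H_3 = 0.

Take the total order 1 < 2 < 3 < 4 on the vertex set. Then K (dimension 3) consists of the simplices:

  0-simplices (4): [1], [2], [3], [4]
  1-simplices (6): [1,2], [1,3], [1,4], [2,3], [2,4], [3,4]
  2-simplices (4): [1,2,3], [1,2,4], [1,3,4], [2,3,4]
  3-simplices (1): [1,2,3,4]

giving chain groups C_0 ≅ Z^4, C_1 ≅ Z^6, C_2 ≅ Z^4, C_3 ≅ Z^1.

∂_1: C_1 → C_0 is given by ∂[p,q] = [q] − [p].
As a 4×6 matrix over Z this has rank 3, with invariant factors (1,1,1).

Boundary ∂_2: C_2 → C_1 maps a triangle to the signed sum of its edges. For instance
  ∂[2,3,4] = [3,4] − [2,4] + [2,3],
  ∂[1,2,3] = [2,3] − [1,3] + [1,2].
The resulting 6×4 matrix has rank 3, and its Smith normal form has invariant factors (1,1,1).

∂_3: C_3 → C_2 sends each 3-simplex σ to the alternating sum Σ_i (−1)^i (σ with its i-th vertex removed). For instance
  ∂[1,2,3,4] = [2,3,4] − [1,3,4] + [1,2,4] − [1,2,3].
The 4×1 boundary matrix has rank 1 and Smith normal form diag(1).

From H_k ≅ ker(∂_k) / im(∂_{k+1}) we obtain:

  H_0: rank C_0 − rank ∂_1 = 4 − 3 = 1, and the invariant factors of ∂_1 are all 1, so H_0 ≅ Z.
  H_1: rank ker ∂_1 − rank ∂_2 = (6 − 3) − 3 = 0, and the invariant factors of ∂_2 are all 1, so H_1 ≅ 0.
  H_2: rank ker ∂_2 − rank ∂_3 = (4 − 3) − 1 = 0, and the invariant factors of ∂_3 are all 1, so H_2 ≅ 0.
  H_3: rank ker ∂_3 − rank ∂_4 = (1 − 1) − 0 = 0, and there is no ∂_4, so H_3 ≅ 0.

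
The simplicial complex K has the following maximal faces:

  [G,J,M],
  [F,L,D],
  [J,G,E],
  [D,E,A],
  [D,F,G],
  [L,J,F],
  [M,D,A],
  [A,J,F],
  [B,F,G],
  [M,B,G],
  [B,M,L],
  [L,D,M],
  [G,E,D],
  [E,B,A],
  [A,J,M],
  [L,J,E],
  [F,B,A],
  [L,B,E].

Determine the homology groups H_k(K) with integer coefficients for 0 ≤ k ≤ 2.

H_0 = Z,  H_1 = Z^2,  H_2 = Z.

We work with the vertex ordering A < B < D < E < F < G < J < L < M. The simplices of K, each written with vertices in increasing order, are:

  0-simplices (9): A, B, D, E, F, G, J, L, M
  1-simplices (27): AB, AD, AE, AF, AJ, AM, BE, BF, BG, BL, BM, DE, DF, DG, DL, DM, EG, EJ, EL, FG, FJ, FL, GJ, GM, JL, JM, LM
  2-simplices (18): ABE, ABF, ADE, ADM, AFJ, AJM, BEL, BFG, BGM, BLM, DEG, DFG, DFL, DLM, EGJ, EJL, FJL, GJM

Hence C_0 ≅ Z^9, C_1 ≅ Z^27, C_2 ≅ Z^18.

∂_1: C_1 → C_0 sends each edge [p,q] (with p < q) to q − p.
The 9×27 boundary matrix has rank 8 and Smith normal form diag(1,1,1,1,1,1,1,1).

The boundary map ∂_2: C_2 → C_1 sends each 2-simplex [p,q,r] to [q,r] − [p,r] + [p,q]. For instance
  ∂FJL = JL − FL + FJ,
  ∂DFG = FG − DG + DF.
As a 27×18 matrix over Z this has rank 17, with invariant factors (1,1,1,1,1,1,1,1,1,1,1,1,1,1,1,1,1).

From H_k ≅ ker(∂_k) / im(∂_{k+1}) we obtain:

  H_0: rank C_0 − rank ∂_1 = 9 − 8 = 1, and the invariant factors of ∂_1 are all 1, so H_0 = Z.
  H_1: rank ker ∂_1 − rank ∂_2 = (27 − 8) − 17 = 2, and the invariant factors of ∂_2 are all 1, so H_1 = Z^2.
  H_2: rank ker ∂_2 − rank ∂_3 = (18 − 17) − 0 = 1, and there is no ∂_3, so H_2 = Z.

(K is a triangulation of the torus T^2.)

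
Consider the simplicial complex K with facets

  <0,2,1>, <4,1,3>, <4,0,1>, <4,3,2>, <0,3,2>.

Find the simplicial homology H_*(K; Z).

H_0 ≅ Z,  H_1 ≅ Z,  H_2 = 0.

K has 5 vertices, 10 edges, 5 triangles.
rank ∂_0 = 0, rank ∂_1 = 4 ⇒ b_0 = 5 − 0 − 4 = 1; all invariant factors of ∂_1 are 1 so no torsion. So H_0 = Z.
rank ∂_1 = 4, rank ∂_2 = 5 ⇒ b_1 = 10 − 4 − 5 = 1; all invariant factors of ∂_2 are 1 so no torsion. So H_1 = Z.
rank ∂_2 = 5, rank ∂_3 = 0 ⇒ b_2 = 5 − 5 − 0 = 0. So H_2 = 0.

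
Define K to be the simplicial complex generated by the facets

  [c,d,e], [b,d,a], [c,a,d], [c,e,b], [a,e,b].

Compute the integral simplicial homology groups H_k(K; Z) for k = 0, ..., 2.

H_0 ≅ Z,  H_1 ≅ Z,  H_2 = 0.

K has 5 vertices, 10 edges, 5 triangles.
rank ∂_0 = 0, rank ∂_1 = 4 ⇒ b_0 = 5 − 0 − 4 = 1; all invariant factors of ∂_1 are 1 so no torsion. So H_0 ≅ Z.
rank ∂_1 = 4, rank ∂_2 = 5 ⇒ b_1 = 10 − 4 − 5 = 1; all invariant factors of ∂_2 are 1 so no torsion. So H_1 ≅ Z.
rank ∂_2 = 5, rank ∂_3 = 0 ⇒ b_2 = 5 − 5 − 0 = 0. So H_2 ≅ 0.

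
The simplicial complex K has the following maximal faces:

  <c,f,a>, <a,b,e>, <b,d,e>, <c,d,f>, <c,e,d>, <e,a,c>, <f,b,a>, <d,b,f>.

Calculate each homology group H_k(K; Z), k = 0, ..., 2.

Take the total order a < b < c < d < e < f on the vertex set. Then K (dimension 2) consists of the simplices:

  0-simplices (6): a, b, c, d, e, f
  1-simplices (12): ab, ac, ae, af, bd, be, bf, cd, ce, cf, de, df
  2-simplices (8): abe, abf, ace, acf, bde, bdf, cde, cdf

giving chain groups C_0 ≅ Z^6, C_1 ≅ Z^12, C_2 ≅ Z^8.

The boundary map ∂_1: C_1 → C_0 maps an edge to its endpoints' difference, ∂[p,q] = q − p. For instance
  ∂ae = e − a.
This gives a 6×12 integer matrix of rank 5; reducing to Smith normal form yields diagonal entries (1,1,1,1,1).

∂_2: C_2 → C_1 maps a triangle to the signed sum of its edges. For instance
  ∂abe = be − ae + ab,
  ∂bdf = df − bf + bd.
This gives a 12×8 integer matrix of rank 7; reducing to Smith normal form yields diagonal entries (1,1,1,1,1,1,1).

Computing H_k = (kernel of ∂_k) / (image of ∂_{k+1}):

  H_0: rank C_0 − rank ∂_1 = 6 − 5 = 1, and the invariant factors of ∂_1 are all 1, so H_0 = Z.
  H_1: rank ker ∂_1 − rank ∂_2 = (12 − 5) − 7 = 0, and the invariant factors of ∂_2 are all 1, so H_1 = 0.
  H_2: rank ker ∂_2 − rank ∂_3 = (8 − 7) − 0 = 1, and there is no ∂_3, so H_2 = Z.

As a check, the Euler characteristic is 6 − 12 + 8 = 2, which agrees with 1 − 0 + 1 = 2.

H_0 = Z,  H_1 = 0,  H_2 = Z.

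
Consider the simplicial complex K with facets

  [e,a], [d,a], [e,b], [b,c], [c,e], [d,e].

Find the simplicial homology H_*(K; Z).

H_0 = Z,  H_1 = Z^2.

We work with the vertex ordering a < b < c < d < e. The simplices of K, each written with vertices in increasing order, are:

  0-simplices (5): a, b, c, d, e
  1-simplices (6): ad, ae, bc, be, ce, de

so the chain groups are C_0 ≅ Z^5, C_1 ≅ Z^6.

The boundary map ∂_1: C_1 → C_0 is given by ∂[p,q] = [q] − [p]. For instance
  ∂ae = e − a.
This gives a 5×6 integer matrix of rank 4; reducing to Smith normal form yields diagonal entries (1,1,1,1).

From H_k ≅ ker(∂_k) / im(∂_{k+1}) we obtain:

  H_0: rank C_0 − rank ∂_1 = 5 − 4 = 1, and the invariant factors of ∂_1 are all 1, so H_0 = Z.
  H_1: rank ker ∂_1 − rank ∂_2 = (6 − 4) − 0 = 2, and there is no ∂_2, so H_1 = Z^2.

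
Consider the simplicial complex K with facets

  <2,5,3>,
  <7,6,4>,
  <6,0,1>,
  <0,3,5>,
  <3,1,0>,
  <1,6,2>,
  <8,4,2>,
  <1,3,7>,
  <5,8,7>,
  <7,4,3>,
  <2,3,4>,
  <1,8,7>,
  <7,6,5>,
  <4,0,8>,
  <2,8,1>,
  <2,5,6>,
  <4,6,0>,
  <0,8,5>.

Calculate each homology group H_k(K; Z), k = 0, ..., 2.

H_0 = Z,  H_1 = Z^2,  H_2 = Z.

Order the vertices as 0 < 1 < 2 < 3 < 4 < 5 < 6 < 7 < 8. Listing each simplex with vertices in this order, K has dimension 2 with simplices:

  0-simplices (9): [0], [1], [2], [3], [4], [5], [6], [7], [8]
  1-simplices (27): (27 of them)
  2-simplices (18): [0,1,3], [0,1,6], [0,3,5], [0,4,6], [0,4,8], [0,5,8], [1,2,6], [1,2,8], [1,3,7], [1,7,8], [2,3,4], [2,3,5], [2,4,8], [2,5,6], [3,4,7], [4,6,7], [5,6,7], [5,7,8]

Hence C_0 ≅ Z^9, C_1 ≅ Z^27, C_2 ≅ Z^18.

∂_1: C_1 → C_0 is given by ∂[p,q] = [q] − [p]. For instance
  ∂[0,5] = [5] − [0].
As a 9×27 matrix over Z this has rank 8, with invariant factors (1,1,1,1,1,1,1,1).

The boundary map ∂_2: C_2 → C_1 sends each 2-simplex [p,q,r] to [q,r] − [p,r] + [p,q]. For instance
  ∂[2,3,4] = [3,4] − [2,4] + [2,3],
  ∂[2,3,5] = [3,5] − [2,5] + [2,3].
This gives a 27×18 integer matrix of rank 17; reducing to Smith normal form yields diagonal entries (1,1,1,1,1,1,1,1,1,1,1,1,1,1,1,1,1).

Computing H_k = (kernel of ∂_k) / (image of ∂_{k+1}):

  H_0: rank C_0 − rank ∂_1 = 9 − 8 = 1, and the invariant factors of ∂_1 are all 1, so H_0 ≅ Z.
  H_1: rank ker ∂_1 − rank ∂_2 = (27 − 8) − 17 = 2, and the invariant factors of ∂_2 are all 1, so H_1 ≅ Z^2.
  H_2: rank ker ∂_2 − rank ∂_3 = (18 − 17) − 0 = 1, and there is no ∂_3, so H_2 ≅ Z.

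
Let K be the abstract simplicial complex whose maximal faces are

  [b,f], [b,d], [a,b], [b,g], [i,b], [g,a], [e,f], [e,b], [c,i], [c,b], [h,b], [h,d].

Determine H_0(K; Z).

Take the total order a < b < c < d < e < f < g < h < i on the vertex set. Then K (dimension 1) consists of the simplices:

  0-simplices (9): a, b, c, d, e, f, g, h, i
  1-simplices (12): ab, ag, bc, bd, be, bf, bg, bh, bi, ci, dh, ef

giving chain groups C_0 ≅ Z^9, C_1 ≅ Z^12.

Boundary ∂_1: C_1 → C_0 maps an edge to its endpoints' difference, ∂[p,q] = q − p.
The 9×12 boundary matrix has rank 8 and Smith normal form diag(1,1,1,1,1,1,1,1).

Computing H_k = (kernel of ∂_k) / (image of ∂_{k+1}):

  H_0: rank C_0 − rank ∂_1 = 9 − 8 = 1, and the invariant factors of ∂_1 are all 1, so H_0 ≅ Z.

H_0 = Z.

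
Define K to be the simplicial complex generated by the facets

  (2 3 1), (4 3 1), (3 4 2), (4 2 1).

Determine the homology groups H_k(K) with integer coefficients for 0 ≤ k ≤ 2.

We work with the vertex ordering 1 < 2 < 3 < 4. The simplices of K, each written with vertices in increasing order, are:

  0-simplices (4): [1], [2], [3], [4]
  1-simplices (6): [1,2], [1,3], [1,4], [2,3], [2,4], [3,4]
  2-simplices (4): [1,2,3], [1,2,4], [1,3,4], [2,3,4]

giving chain groups C_0 ≅ Z^4, C_1 ≅ Z^6, C_2 ≅ Z^4.

The boundary map ∂_1: C_1 → C_0 maps an edge to its endpoints' difference, ∂[p,q] = q − p. For instance
  ∂[3,4] = [4] − [3].
The 4×6 boundary matrix has rank 3 and Smith normal form diag(1,1,1).

The boundary map ∂_2: C_2 → C_1 maps a triangle to the signed sum of its edges. For instance
  ∂[2,3,4] = [3,4] − [2,4] + [2,3],
  ∂[1,2,4] = [2,4] − [1,4] + [1,2].
This gives a 6×4 integer matrix of rank 3; reducing to Smith normal form yields diagonal entries (1,1,1).

Now H_k = ker ∂_k / im ∂_{k+1}, so:

  H_0: rank C_0 − rank ∂_1 = 4 − 3 = 1, and the invariant factors of ∂_1 are all 1, so H_0 = Z.
  H_1: rank ker ∂_1 − rank ∂_2 = (6 − 3) − 3 = 0, and the invariant factors of ∂_2 are all 1, so H_1 = 0.
  H_2: rank ker ∂_2 − rank ∂_3 = (4 − 3) − 0 = 1, and there is no ∂_3, so H_2 = Z.

As a check, the Euler characteristic is 4 − 6 + 4 = 2, which agrees with 1 − 0 + 1 = 2.

H_0 = Z,  H_1 = 0,  H_2 = Z.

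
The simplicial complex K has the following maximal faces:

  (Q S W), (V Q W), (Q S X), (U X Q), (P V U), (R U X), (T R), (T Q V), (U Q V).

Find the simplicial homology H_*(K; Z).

We work with the vertex ordering P < Q < R < S < T < U < V < W < X. The simplices of K, each written with vertices in increasing order, are:

  0-simplices (9): P, Q, R, S, T, U, V, W, X
  1-simplices (17): PU, PV, QS, QT, QU, QV, QW, QX, RT, RU, RX, SW, SX, TV, UV, UX, VW
  2-simplices (8): PUV, QSW, QSX, QTV, QUV, QUX, QVW, RUX

so the chain groups are C_0 ≅ Z^9, C_1 ≅ Z^17, C_2 ≅ Z^8.

Boundary ∂_1: C_1 → C_0 maps an edge to its endpoints' difference, ∂[p,q] = q − p.
The resulting 9×17 matrix has rank 8, and its Smith normal form has invariant factors (1,1,1,1,1,1,1,1).

The boundary map ∂_2: C_2 → C_1 sends each 2-simplex [p,q,r] to [q,r] − [p,r] + [p,q]. For instance
  ∂QTV = TV − QV + QT,
  ∂PUV = UV − PV + PU.
As a 17×8 matrix over Z this has rank 8, with invariant factors (1,1,1,1,1,1,1,1).

From H_k ≅ ker(∂_k) / im(∂_{k+1}) we obtain:

  H_0: rank C_0 − rank ∂_1 = 9 − 8 = 1, and the invariant factors of ∂_1 are all 1, so H_0 = Z.
  H_1: rank ker ∂_1 − rank ∂_2 = (17 − 8) − 8 = 1, and the invariant factors of ∂_2 are all 1, so H_1 = Z.
  H_2: rank ker ∂_2 − rank ∂_3 = (8 − 8) − 0 = 0, and there is no ∂_3, so H_2 = 0.

H_0 = Z,  H_1 = Z,  H_2 = 0.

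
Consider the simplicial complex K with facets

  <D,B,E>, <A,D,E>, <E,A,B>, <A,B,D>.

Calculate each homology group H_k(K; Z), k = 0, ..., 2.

H_0 ≅ Z,  H_1 = 0,  H_2 ≅ Z.

Fix the vertex order A < B < D < E and write every simplex with vertices in increasing order. Then dim K = 2 and the simplices of K are:

  0-simplices (4): A, B, D, E
  1-simplices (6): AB, AD, AE, BD, BE, DE
  2-simplices (4): ABD, ABE, ADE, BDE

giving chain groups C_0 ≅ Z^4, C_1 ≅ Z^6, C_2 ≅ Z^4.

∂_1: C_1 → C_0 maps an edge to its endpoints' difference, ∂[p,q] = q − p. For instance
  ∂AB = B − A.
As a 4×6 matrix over Z this has rank 3, with invariant factors (1,1,1).

∂_2: C_2 → C_1 maps a triangle to the signed sum of its edges. For instance
  ∂BDE = DE − BE + BD,
  ∂ABD = BD − AD + AB.
The resulting 6×4 matrix has rank 3, and its Smith normal form has invariant factors (1,1,1).

Computing H_k = (kernel of ∂_k) / (image of ∂_{k+1}):

  H_0: rank C_0 − rank ∂_1 = 4 − 3 = 1, and the invariant factors of ∂_1 are all 1, so H_0 ≅ Z.
  H_1: rank ker ∂_1 − rank ∂_2 = (6 − 3) − 3 = 0, and the invariant factors of ∂_2 are all 1, so H_1 ≅ 0.
  H_2: rank ker ∂_2 − rank ∂_3 = (4 − 3) − 0 = 1, and there is no ∂_3, so H_2 ≅ Z.

As a check, the Euler characteristic is 4 − 6 + 4 = 2, which agrees with 1 − 0 + 1 = 2.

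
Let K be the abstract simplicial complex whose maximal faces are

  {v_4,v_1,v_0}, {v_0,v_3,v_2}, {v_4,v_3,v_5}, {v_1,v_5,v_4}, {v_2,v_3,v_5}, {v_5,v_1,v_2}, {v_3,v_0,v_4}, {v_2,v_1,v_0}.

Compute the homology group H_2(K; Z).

We work with the vertex ordering v_0 < v_1 < v_2 < v_3 < v_4 < v_5. The simplices of K, each written with vertices in increasing order, are:

  0-simplices (6): [v_0], [v_1], [v_2], [v_3], [v_4], [v_5]
  1-simplices (12): [v_0,v_1], [v_0,v_2], [v_0,v_3], [v_0,v_4], [v_1,v_2], [v_1,v_4], [v_1,v_5], [v_2,v_3], [v_2,v_5], [v_3,v_4], [v_3,v_5], [v_4,v_5]
  2-simplices (8): [v_0,v_1,v_2], [v_0,v_1,v_4], [v_0,v_2,v_3], [v_0,v_3,v_4], [v_1,v_2,v_5], [v_1,v_4,v_5], [v_2,v_3,v_5], [v_3,v_4,v_5]

so the chain groups are C_0 ≅ Z^6, C_1 ≅ Z^12, C_2 ≅ Z^8.

Boundary ∂_1: C_1 → C_0 maps an edge to its endpoints' difference, ∂[p,q] = q − p.
The 6×12 boundary matrix has rank 5 and Smith normal form diag(1,1,1,1,1).

The boundary map ∂_2: C_2 → C_1 acts by ∂[p,q,r] = [q,r] − [p,r] + [p,q]. For instance
  ∂[v_0,v_1,v_2] = [v_1,v_2] − [v_0,v_2] + [v_0,v_1],
  ∂[v_0,v_1,v_4] = [v_1,v_4] − [v_0,v_4] + [v_0,v_1].
This gives a 12×8 integer matrix of rank 7; reducing to Smith normal form yields diagonal entries (1,1,1,1,1,1,1).

Now H_k = ker ∂_k / im ∂_{k+1}, so:

  H_2: rank ker ∂_2 − rank ∂_3 = (8 − 7) − 0 = 1, and there is no ∂_3, so H_2 ≅ Z.

H_2 ≅ Z.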